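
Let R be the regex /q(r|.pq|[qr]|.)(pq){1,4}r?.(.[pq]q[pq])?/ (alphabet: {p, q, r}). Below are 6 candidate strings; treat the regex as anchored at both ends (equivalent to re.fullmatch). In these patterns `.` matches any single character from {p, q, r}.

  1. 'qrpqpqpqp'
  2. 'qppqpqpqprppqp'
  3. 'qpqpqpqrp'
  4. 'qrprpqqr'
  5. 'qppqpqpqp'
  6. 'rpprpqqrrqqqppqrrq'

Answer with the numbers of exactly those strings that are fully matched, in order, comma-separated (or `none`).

1 → match
2 → no match
3 → no match
4 → no match
5 → match
6 → no match — must start with 'q'

1, 5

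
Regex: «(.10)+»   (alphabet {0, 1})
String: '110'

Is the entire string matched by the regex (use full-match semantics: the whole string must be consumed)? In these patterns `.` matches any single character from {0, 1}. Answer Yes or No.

Yes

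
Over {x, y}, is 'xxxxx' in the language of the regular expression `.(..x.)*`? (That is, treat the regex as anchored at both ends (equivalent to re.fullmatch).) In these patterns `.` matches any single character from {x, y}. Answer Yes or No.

Yes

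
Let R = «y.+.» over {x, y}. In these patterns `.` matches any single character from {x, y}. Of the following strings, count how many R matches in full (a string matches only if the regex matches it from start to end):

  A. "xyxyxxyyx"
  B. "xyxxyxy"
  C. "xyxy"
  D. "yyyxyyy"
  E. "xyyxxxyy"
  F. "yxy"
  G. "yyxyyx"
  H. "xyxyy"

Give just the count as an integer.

A → no match — must start with "y"
B → no match — must start with "y"
C → no match — must start with "y"
D → match
E → no match — must start with "y"
F → match
G → match
H → no match — must start with "y"
Total matched: 3

3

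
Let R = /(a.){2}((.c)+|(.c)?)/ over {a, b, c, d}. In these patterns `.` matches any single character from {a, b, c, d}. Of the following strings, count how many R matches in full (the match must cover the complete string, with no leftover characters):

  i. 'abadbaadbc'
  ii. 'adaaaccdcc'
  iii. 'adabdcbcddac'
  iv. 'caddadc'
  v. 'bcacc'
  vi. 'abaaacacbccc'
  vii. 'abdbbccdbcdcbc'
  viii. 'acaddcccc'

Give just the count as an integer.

i → no match
ii → no match
iii → no match
iv → no match — must start with 'a'
v → no match — must start with 'a'
vi → match
vii → no match
viii → no match
Total matched: 1

1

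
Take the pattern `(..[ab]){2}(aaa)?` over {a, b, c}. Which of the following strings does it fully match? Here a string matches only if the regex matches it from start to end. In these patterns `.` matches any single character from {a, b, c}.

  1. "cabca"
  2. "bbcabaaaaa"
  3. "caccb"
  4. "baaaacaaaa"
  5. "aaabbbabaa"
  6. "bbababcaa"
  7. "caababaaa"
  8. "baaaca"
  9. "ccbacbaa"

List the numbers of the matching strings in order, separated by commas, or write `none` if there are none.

7, 8

1 → no match
2 → no match
3 → no match
4 → no match
5 → no match
6 → no match
7 → match
8 → match
9 → no match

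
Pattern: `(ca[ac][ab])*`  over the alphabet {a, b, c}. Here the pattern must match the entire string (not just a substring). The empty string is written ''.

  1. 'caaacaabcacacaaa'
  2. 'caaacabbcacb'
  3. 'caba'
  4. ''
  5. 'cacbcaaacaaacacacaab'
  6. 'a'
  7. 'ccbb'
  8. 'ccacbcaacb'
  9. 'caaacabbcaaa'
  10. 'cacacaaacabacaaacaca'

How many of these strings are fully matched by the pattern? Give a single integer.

3

1 → match
2 → no match
3 → no match
4 → match
5 → match
6 → no match
7 → no match
8 → no match
9 → no match
10 → no match
Total matched: 3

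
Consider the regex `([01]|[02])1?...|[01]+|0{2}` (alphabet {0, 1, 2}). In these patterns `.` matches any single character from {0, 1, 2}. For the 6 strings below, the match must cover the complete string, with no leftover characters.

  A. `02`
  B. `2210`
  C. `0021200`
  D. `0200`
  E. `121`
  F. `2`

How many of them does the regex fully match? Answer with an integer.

A → no match
B → match
C → no match
D → match
E → no match
F → no match
Total matched: 2

2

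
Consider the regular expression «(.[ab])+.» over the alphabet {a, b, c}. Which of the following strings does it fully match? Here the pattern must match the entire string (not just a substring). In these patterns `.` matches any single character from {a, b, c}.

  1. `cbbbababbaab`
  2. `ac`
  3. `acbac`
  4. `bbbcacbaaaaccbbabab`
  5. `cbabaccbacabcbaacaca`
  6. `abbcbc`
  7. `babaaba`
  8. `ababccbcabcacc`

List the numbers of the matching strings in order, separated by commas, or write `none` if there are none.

7

1. `cbbbababbaab` → no match
2. `ac` → no match
3. `acbac` → no match
4 → no match
5 → no match
6. `abbcbc` → no match
7. `babaaba` → match
8 → no match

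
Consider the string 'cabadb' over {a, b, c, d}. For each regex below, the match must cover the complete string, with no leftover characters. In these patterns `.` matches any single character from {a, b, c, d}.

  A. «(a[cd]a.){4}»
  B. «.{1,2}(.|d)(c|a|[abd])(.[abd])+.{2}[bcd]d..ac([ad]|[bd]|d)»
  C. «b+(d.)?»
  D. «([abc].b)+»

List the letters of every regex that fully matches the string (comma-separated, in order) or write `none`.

D

A → no match — must start with 'a'
B → no match
C → no match — must start with 'b'
D → match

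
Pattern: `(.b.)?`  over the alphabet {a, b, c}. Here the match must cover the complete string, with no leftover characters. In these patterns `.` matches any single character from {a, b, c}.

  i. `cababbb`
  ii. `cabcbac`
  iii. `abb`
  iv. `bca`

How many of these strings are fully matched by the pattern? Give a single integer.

1

i → no match
ii → no match
iii → match
iv → no match
Total matched: 1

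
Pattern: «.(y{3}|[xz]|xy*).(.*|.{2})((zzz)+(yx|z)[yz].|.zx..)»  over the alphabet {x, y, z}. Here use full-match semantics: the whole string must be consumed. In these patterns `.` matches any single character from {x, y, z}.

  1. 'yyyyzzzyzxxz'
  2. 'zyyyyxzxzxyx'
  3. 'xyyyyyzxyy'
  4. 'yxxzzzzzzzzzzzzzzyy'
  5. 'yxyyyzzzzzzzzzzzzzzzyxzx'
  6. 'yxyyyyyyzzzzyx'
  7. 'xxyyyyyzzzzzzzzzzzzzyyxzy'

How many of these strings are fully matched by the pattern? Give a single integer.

1 → match
2 → match
3 → match
4 → match
5 → match
6 → match
7 → no match
Total matched: 6

6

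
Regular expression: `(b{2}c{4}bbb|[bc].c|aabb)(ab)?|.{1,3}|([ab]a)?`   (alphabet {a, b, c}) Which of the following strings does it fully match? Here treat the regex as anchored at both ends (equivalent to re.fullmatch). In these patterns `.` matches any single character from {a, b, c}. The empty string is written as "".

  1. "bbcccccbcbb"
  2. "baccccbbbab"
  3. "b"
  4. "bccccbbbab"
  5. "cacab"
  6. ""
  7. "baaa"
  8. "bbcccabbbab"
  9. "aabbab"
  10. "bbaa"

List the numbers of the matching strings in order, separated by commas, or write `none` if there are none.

1. "bbcccccbcbb" → no match
2. "baccccbbbab" → no match
3. "b" → match
4. "bccccbbbab" → no match
5. "cacab" → match
6. "" → match
7. "baaa" → no match
8. "bbcccabbbab" → no match
9. "aabbab" → match
10. "bbaa" → no match

3, 5, 6, 9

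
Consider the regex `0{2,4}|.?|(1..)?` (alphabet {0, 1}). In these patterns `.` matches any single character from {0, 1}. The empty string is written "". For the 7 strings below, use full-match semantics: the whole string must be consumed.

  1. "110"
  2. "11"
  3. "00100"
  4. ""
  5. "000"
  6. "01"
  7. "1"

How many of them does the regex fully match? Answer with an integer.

1. "110" → match
2. "11" → no match
3. "00100" → no match
4. "" → match
5. "000" → match
6. "01" → no match
7. "1" → match
Total matched: 4

4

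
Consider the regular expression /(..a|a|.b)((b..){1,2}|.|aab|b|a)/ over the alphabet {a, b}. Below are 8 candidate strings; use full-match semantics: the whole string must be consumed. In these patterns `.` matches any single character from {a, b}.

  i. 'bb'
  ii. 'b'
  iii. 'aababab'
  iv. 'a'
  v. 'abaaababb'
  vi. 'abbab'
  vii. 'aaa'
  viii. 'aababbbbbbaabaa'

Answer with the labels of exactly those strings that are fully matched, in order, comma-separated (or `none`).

vi

i → no match
ii → no match
iii → no match
iv → no match
v → no match
vi → match
vii → no match
viii → no match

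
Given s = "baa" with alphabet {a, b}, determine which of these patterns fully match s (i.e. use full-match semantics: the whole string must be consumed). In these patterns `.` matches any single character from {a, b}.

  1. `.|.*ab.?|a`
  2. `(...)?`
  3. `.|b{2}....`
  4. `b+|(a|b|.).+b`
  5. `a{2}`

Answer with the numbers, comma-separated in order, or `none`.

1 → no match
2 → match
3 → no match
4 → no match — must end with "b"
5 → no match — must start with "a"

2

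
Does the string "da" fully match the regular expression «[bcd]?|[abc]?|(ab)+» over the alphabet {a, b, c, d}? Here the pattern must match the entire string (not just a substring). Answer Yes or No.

No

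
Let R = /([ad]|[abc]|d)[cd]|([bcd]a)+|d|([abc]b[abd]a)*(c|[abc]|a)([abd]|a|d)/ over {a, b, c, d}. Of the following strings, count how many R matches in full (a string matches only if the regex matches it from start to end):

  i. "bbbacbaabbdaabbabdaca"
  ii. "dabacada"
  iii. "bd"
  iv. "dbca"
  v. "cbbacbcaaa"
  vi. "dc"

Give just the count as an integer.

i → no match
ii → match
iii → match
iv → no match
v → no match
vi → match
Total matched: 3

3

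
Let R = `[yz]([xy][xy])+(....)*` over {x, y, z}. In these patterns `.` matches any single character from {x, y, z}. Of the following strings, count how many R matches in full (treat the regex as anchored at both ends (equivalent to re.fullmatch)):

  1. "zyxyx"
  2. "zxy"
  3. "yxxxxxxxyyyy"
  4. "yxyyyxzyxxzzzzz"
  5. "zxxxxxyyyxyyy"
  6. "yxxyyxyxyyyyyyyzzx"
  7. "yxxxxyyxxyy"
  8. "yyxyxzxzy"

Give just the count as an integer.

6

1 → match
2 → match
3 → no match
4 → match
5 → match
6 → no match
7 → match
8 → match
Total matched: 6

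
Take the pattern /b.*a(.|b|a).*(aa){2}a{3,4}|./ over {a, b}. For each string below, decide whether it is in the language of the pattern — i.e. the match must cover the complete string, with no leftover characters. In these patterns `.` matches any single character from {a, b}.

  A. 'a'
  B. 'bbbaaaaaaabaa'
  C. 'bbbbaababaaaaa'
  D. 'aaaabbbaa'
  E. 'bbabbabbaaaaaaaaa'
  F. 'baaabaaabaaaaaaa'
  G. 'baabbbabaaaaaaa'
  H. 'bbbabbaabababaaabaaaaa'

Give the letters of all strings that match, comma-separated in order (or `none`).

A, E, F, G

A → match
B → no match
C → no match
D → no match
E → match
F → match
G → match
H → no match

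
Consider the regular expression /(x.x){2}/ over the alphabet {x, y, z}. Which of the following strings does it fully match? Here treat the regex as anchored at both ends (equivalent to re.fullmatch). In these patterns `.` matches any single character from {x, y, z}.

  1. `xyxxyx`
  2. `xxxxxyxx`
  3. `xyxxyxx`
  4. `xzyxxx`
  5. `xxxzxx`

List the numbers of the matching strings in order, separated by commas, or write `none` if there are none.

1. `xyxxyx` → match
2. `xxxxxyxx` → no match
3. `xyxxyxx` → no match
4. `xzyxxx` → no match
5. `xxxzxx` → no match

1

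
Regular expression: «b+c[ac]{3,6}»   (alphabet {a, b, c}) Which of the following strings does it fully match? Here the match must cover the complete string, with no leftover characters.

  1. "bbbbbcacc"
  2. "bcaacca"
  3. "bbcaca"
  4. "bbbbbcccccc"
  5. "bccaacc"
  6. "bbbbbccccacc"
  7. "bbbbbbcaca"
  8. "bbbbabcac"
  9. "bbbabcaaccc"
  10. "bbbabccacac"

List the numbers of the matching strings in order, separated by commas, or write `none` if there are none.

1 → match
2 → match
3 → match
4 → match
5 → match
6 → match
7 → match
8 → no match
9 → no match
10 → no match

1, 2, 3, 4, 5, 6, 7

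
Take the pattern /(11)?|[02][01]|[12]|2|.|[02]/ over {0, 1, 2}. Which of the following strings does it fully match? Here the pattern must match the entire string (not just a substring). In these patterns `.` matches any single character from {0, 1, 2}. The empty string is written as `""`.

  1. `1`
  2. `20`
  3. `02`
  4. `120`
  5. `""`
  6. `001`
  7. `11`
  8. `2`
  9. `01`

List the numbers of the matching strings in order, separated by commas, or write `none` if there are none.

1. `1` → match
2. `20` → match
3. `02` → no match
4. `120` → no match
5. `""` → match
6. `001` → no match
7. `11` → match
8. `2` → match
9. `01` → match

1, 2, 5, 7, 8, 9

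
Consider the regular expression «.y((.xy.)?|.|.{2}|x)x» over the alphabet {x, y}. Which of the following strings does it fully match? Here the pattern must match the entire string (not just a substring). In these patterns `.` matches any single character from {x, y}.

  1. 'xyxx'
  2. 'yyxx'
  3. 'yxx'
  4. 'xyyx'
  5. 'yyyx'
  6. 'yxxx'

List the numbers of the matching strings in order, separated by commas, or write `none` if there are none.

1, 2, 4, 5

1. 'xyxx' → match
2. 'yyxx' → match
3. 'yxx' → no match
4. 'xyyx' → match
5. 'yyyx' → match
6. 'yxxx' → no match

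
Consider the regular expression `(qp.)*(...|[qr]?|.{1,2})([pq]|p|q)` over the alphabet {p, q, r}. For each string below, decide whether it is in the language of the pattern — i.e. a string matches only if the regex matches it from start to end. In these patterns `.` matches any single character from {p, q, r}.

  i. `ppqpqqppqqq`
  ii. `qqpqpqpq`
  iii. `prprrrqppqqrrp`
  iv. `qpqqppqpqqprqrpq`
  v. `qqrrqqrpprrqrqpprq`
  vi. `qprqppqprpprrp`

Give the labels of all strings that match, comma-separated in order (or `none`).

i → no match
ii → no match
iii → no match
iv → match
v → no match
vi → no match

iv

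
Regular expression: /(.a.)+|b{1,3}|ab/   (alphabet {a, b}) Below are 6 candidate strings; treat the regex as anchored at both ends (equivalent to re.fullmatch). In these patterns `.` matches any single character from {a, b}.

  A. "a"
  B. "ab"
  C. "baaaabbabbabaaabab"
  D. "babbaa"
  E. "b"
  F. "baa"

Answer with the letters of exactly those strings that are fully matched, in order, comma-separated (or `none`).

A → no match
B → match
C → match
D → match
E → match
F → match

B, C, D, E, F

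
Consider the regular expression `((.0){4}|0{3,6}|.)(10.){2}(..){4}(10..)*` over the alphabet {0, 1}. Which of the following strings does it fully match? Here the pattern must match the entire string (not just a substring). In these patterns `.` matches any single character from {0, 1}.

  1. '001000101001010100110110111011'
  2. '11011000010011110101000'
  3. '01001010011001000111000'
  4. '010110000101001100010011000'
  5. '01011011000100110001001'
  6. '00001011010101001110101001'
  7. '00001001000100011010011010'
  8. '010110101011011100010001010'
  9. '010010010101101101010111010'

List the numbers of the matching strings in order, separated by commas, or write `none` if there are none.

1 → match
2 → match
3 → no match
4 → match
5 → match
6 → match
7 → match
8 → match
9 → match

1, 2, 4, 5, 6, 7, 8, 9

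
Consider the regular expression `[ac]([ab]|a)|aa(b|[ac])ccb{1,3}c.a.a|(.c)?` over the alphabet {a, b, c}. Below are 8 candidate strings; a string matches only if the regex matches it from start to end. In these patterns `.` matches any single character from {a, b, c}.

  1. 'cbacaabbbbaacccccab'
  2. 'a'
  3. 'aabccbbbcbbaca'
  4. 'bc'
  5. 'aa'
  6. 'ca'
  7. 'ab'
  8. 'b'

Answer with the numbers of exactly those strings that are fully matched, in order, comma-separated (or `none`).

1 → no match
2 → no match
3 → no match
4 → match
5 → match
6 → match
7 → match
8 → no match

4, 5, 6, 7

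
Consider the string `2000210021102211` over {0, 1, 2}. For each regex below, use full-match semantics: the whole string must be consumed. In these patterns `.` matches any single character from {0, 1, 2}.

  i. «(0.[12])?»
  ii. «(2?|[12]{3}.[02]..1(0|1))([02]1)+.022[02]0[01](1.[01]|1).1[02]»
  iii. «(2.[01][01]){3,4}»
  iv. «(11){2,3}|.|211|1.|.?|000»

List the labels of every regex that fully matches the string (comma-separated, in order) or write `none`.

i → no match
ii → no match
iii → match
iv → no match

iii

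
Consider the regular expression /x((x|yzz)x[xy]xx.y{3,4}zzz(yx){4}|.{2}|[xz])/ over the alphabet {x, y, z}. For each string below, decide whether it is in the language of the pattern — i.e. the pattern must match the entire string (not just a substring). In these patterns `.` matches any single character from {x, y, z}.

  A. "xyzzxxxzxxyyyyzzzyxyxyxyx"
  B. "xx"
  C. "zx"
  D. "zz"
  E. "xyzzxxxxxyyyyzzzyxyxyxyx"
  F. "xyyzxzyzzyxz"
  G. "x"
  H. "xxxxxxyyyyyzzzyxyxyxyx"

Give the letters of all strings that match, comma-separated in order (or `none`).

A → no match
B. "xx" → match
C. "zx" → no match — must start with "x"
D. "zz" → no match — must start with "x"
E → match
F. "xyyzxzyzzyxz" → no match
G. "x" → no match
H → match

B, E, H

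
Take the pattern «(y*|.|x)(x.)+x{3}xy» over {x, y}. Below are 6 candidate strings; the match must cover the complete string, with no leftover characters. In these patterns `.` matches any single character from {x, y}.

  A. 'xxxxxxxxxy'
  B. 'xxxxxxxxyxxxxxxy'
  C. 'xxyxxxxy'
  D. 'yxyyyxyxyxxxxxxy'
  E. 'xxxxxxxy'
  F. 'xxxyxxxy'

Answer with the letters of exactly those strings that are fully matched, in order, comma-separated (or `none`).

A → match
B → match
C → match
D → no match
E → match
F → no match

A, B, C, E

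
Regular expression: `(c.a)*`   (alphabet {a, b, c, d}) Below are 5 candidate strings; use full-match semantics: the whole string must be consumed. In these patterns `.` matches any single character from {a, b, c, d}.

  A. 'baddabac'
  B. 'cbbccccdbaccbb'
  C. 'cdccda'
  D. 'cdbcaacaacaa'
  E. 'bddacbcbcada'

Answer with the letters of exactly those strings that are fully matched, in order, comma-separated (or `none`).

A → no match
B → no match
C → no match
D → no match
E → no match

none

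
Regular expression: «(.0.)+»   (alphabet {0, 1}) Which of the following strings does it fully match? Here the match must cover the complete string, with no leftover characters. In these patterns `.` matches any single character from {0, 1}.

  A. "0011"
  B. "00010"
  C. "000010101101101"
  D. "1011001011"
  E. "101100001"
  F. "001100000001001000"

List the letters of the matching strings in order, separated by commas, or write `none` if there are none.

A → no match
B → no match
C → no match
D → no match
E → match
F → match

E, F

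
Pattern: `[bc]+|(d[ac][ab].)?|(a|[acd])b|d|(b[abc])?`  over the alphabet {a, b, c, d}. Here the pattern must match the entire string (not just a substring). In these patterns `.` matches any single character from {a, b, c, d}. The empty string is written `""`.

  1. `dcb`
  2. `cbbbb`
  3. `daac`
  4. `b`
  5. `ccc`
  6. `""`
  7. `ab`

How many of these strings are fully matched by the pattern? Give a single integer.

6

1 → no match
2 → match
3 → match
4 → match
5 → match
6 → match
7 → match
Total matched: 6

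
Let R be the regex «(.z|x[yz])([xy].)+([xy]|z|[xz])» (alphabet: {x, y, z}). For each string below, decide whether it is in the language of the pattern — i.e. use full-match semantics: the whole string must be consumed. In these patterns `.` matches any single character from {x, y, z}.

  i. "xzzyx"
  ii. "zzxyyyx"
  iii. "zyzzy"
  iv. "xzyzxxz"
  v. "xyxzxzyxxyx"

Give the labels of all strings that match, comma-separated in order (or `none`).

ii, iv, v

i → no match
ii → match
iii → no match
iv → match
v → match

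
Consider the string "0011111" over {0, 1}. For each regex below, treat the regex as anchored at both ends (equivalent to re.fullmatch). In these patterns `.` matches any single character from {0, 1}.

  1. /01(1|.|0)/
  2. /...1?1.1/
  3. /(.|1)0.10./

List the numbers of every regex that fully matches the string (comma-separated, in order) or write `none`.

2

1 → no match — must start with "01"
2 → match
3 → no match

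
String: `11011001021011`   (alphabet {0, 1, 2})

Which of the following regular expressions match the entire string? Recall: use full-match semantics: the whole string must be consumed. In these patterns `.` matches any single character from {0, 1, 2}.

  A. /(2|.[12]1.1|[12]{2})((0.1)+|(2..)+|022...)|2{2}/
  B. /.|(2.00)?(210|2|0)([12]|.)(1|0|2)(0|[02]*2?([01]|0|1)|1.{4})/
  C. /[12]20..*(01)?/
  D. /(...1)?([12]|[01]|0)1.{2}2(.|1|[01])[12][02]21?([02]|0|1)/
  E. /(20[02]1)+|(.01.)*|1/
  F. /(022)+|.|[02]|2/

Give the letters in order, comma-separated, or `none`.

A → match
B → no match
C → no match
D → no match
E → no match
F → no match

A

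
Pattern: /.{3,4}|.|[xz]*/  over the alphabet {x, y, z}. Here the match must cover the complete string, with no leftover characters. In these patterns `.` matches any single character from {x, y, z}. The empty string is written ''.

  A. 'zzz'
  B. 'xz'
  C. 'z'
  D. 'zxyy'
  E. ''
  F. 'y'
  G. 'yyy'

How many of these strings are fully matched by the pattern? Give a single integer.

7

A. 'zzz' → match
B. 'xz' → match
C. 'z' → match
D. 'zxyy' → match
E. '' → match
F. 'y' → match
G. 'yyy' → match
Total matched: 7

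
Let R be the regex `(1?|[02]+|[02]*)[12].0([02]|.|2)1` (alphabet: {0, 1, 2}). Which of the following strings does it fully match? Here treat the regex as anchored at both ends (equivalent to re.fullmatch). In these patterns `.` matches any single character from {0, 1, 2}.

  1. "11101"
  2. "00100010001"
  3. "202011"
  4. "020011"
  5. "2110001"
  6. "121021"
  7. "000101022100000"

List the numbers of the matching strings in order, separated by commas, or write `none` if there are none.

1 → no match
2 → no match
3 → no match
4 → match
5 → no match
6 → match
7 → no match — must end with "1"

4, 6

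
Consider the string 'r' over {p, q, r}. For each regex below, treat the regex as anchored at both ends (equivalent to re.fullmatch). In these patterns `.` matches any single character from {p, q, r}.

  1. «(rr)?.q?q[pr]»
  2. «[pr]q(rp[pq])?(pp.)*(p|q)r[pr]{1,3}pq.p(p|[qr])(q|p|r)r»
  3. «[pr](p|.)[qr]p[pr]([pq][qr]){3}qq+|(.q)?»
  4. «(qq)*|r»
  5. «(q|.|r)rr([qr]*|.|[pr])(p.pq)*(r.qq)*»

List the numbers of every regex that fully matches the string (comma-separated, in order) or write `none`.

4

1 → no match
2 → no match
3 → no match
4 → match
5 → no match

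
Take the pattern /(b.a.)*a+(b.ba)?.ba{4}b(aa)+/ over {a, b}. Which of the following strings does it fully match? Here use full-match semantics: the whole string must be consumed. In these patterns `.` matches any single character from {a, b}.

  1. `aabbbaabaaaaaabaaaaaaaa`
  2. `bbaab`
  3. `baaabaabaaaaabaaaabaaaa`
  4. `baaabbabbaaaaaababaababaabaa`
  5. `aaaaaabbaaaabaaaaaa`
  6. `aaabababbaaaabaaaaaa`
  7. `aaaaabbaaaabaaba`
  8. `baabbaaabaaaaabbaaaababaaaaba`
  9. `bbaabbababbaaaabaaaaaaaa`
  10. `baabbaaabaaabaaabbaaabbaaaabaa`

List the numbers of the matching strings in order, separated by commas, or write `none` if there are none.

3, 5, 6, 9, 10

1 → no match
2 → no match — must end with `aa`
3 → match
4 → no match
5 → match
6 → match
7 → no match — must end with `aa`
8 → no match — must end with `aa`
9 → match
10 → match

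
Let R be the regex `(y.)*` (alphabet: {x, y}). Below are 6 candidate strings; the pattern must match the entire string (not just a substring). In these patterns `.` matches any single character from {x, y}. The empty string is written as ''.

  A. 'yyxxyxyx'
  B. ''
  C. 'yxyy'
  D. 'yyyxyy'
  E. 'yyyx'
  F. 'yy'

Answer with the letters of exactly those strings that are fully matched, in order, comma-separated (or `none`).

A → no match
B → match
C → match
D → match
E → match
F → match

B, C, D, E, F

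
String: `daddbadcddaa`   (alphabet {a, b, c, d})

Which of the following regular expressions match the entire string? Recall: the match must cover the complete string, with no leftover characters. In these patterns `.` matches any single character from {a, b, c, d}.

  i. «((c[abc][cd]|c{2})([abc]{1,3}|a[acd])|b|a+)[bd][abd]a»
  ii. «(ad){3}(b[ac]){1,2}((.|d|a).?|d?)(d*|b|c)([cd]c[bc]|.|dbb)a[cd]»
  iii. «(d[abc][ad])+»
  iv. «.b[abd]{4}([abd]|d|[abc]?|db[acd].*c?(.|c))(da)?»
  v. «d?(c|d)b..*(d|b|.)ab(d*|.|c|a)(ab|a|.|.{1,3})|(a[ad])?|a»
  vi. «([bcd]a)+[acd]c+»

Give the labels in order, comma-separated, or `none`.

iii

i → no match
ii → no match — must start with `ad`
iii → match
iv → no match
v → no match
vi → no match — must end with `c`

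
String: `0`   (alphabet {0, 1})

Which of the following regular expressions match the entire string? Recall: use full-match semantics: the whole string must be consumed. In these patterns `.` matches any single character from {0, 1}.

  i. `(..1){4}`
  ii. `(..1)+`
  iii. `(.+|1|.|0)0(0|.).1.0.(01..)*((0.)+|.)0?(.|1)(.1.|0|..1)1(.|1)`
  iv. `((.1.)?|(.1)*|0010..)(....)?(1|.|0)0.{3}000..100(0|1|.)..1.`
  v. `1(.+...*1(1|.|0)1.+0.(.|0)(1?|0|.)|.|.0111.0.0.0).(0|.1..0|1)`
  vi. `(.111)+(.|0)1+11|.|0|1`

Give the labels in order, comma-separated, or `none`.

i → no match — must end with `1`
ii → no match — must end with `1`
iii → no match
iv → no match
v → no match — must start with `1`
vi → match

vi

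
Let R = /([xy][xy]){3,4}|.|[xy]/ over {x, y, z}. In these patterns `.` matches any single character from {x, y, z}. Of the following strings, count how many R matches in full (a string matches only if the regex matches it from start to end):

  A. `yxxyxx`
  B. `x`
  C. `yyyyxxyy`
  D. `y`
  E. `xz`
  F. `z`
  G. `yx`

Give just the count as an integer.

5

A → match
B → match
C → match
D → match
E → no match
F → match
G → no match
Total matched: 5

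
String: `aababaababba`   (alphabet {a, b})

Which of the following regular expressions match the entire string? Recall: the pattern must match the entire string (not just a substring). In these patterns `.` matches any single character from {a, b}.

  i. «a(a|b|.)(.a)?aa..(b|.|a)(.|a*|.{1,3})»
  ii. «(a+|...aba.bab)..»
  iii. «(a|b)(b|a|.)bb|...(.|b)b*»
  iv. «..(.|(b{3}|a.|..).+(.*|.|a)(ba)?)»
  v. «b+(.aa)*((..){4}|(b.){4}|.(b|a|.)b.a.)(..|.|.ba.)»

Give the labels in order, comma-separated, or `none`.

ii, iv

i → no match
ii → match
iii → no match
iv → match
v → no match — must start with `b`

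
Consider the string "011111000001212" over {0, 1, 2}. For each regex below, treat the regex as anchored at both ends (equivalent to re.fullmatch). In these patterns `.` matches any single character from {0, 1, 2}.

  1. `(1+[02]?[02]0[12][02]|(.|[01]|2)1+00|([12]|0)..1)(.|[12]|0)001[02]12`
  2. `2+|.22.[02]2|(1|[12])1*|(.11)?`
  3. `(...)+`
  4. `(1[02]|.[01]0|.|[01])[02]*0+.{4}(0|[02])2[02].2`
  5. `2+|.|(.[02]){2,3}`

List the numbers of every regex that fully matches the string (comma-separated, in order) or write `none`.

1 → match
2 → no match
3 → match
4 → no match
5 → no match

1, 3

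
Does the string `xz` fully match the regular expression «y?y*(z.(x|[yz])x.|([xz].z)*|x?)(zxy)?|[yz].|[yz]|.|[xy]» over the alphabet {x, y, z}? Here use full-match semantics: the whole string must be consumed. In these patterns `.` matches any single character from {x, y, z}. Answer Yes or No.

No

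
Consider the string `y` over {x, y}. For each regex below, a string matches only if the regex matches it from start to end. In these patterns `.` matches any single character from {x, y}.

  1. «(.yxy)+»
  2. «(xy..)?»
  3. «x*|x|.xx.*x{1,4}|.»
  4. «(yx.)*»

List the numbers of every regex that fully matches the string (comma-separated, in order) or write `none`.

1 → no match — must end with `yxy`
2 → no match
3 → match
4 → no match

3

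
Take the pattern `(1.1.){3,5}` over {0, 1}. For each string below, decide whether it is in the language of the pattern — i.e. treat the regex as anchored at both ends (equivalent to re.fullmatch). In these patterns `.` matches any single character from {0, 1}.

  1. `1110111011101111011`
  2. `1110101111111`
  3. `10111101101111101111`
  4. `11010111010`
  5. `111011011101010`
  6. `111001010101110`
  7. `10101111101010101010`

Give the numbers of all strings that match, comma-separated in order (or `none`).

7

1 → no match
2 → no match
3 → no match
4 → no match
5 → no match
6 → no match
7 → match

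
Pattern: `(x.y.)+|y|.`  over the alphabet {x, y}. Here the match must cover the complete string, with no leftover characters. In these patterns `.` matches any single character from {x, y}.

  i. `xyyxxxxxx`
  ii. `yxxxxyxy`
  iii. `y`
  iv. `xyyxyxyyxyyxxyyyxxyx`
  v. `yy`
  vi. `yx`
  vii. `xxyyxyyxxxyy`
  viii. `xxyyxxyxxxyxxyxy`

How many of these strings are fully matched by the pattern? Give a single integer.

i. `xyyxxxxxx` → no match
ii. `yxxxxyxy` → no match
iii. `y` → match
iv → no match
v. `yy` → no match
vi. `yx` → no match
vii. `xxyyxyyxxxyy` → match
viii → no match
Total matched: 2

2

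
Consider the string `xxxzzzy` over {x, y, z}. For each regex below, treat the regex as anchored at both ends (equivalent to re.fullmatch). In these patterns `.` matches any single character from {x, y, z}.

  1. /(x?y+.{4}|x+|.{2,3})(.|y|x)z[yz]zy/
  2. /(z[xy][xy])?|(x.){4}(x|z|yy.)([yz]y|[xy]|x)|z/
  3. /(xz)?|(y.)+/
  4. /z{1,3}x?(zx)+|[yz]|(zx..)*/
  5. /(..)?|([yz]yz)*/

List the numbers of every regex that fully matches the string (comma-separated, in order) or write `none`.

1 → match
2 → no match
3 → no match
4 → no match
5 → no match

1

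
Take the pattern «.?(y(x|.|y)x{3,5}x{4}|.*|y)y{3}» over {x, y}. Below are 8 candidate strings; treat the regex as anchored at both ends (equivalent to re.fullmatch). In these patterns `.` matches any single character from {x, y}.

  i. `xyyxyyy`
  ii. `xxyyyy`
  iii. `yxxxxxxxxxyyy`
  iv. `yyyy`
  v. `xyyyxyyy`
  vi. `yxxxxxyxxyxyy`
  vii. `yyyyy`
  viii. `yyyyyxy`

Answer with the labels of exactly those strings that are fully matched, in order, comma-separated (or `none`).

i, ii, iii, iv, v, vii

i → match
ii → match
iii → match
iv → match
v → match
vi → no match
vii → match
viii → no match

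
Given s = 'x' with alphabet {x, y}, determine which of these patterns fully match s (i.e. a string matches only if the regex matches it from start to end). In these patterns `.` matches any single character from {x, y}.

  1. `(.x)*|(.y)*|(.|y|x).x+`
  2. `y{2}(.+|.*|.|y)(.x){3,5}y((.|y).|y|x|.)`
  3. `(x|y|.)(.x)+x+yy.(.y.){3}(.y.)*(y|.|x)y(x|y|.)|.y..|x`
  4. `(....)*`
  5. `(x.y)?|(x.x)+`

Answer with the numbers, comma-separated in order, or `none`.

1 → no match
2 → no match — must start with 'y'
3 → match
4 → no match
5 → no match

3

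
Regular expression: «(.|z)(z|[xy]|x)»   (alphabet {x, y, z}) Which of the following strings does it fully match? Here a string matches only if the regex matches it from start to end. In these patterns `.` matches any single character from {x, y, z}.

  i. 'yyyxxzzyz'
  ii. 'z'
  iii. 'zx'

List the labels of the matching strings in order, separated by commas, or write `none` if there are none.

i → no match
ii → no match
iii → match

iii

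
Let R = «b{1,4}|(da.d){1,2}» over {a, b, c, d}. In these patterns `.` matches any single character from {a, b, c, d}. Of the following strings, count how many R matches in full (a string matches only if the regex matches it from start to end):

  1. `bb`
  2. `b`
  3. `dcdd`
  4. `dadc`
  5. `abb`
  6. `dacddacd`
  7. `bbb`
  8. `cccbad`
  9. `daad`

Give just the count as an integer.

1 → match
2 → match
3 → no match
4 → no match
5 → no match
6 → match
7 → match
8 → no match
9 → match
Total matched: 5

5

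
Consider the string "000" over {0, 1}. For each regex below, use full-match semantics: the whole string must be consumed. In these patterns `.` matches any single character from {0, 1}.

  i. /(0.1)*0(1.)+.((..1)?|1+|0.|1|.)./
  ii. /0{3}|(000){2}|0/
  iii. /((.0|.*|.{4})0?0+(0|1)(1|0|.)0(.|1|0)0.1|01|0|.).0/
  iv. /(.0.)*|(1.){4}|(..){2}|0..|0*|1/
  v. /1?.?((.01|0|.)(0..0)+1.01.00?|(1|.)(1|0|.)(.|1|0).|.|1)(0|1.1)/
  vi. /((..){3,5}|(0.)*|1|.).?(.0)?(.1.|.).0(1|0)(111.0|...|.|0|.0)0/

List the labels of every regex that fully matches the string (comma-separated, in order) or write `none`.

i → no match
ii → match
iii → match
iv → match
v → match
vi → no match

ii, iii, iv, v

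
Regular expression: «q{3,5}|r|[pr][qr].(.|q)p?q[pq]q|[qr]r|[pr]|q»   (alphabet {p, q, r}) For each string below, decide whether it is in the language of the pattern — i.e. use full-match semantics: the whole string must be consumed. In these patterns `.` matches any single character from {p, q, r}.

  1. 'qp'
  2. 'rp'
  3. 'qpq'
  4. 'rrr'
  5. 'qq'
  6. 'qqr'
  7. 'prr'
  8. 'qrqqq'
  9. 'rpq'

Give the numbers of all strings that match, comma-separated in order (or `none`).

1. 'qp' → no match
2. 'rp' → no match
3. 'qpq' → no match
4. 'rrr' → no match
5. 'qq' → no match
6. 'qqr' → no match
7. 'prr' → no match
8. 'qrqqq' → no match
9. 'rpq' → no match

none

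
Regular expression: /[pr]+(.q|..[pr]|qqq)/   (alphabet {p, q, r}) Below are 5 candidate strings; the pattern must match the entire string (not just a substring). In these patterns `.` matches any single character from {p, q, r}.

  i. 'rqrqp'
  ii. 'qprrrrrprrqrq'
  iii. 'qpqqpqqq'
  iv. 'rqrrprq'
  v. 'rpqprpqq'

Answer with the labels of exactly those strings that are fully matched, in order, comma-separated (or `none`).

none

i → no match
ii → no match
iii → no match
iv → no match
v → no match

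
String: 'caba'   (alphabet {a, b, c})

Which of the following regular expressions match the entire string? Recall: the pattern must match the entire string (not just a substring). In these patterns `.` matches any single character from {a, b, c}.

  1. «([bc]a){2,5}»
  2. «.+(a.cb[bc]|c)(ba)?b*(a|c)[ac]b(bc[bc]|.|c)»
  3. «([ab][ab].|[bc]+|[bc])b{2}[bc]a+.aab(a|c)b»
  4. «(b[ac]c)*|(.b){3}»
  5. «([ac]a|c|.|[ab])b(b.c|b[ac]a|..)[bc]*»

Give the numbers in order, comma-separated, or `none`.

1

1 → match
2 → no match
3 → no match — must end with 'b'
4 → no match
5 → no match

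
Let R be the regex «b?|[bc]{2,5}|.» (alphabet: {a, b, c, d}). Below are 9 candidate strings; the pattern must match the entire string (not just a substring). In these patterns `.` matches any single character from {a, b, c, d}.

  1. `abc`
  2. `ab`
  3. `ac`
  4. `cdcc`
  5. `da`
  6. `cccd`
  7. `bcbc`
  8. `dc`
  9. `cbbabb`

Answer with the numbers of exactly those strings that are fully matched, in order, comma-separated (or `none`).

1 → no match
2 → no match
3 → no match
4 → no match
5 → no match
6 → no match
7 → match
8 → no match
9 → no match

7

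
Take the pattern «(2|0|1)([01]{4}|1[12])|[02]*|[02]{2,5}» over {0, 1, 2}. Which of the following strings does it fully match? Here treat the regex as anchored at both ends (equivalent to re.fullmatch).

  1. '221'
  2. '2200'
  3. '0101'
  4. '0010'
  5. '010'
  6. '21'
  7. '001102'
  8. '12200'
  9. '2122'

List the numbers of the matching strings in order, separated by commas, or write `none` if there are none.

2

1. '221' → no match
2. '2200' → match
3. '0101' → no match
4. '0010' → no match
5. '010' → no match
6. '21' → no match
7. '001102' → no match
8. '12200' → no match
9. '2122' → no match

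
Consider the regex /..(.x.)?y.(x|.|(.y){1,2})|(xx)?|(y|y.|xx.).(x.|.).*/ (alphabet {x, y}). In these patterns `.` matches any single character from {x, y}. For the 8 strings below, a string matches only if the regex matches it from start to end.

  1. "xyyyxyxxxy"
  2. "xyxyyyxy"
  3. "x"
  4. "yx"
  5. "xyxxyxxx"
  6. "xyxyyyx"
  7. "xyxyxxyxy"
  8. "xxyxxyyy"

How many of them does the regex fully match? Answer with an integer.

1

1 → no match
2 → no match
3 → no match
4 → no match
5 → no match
6 → no match
7 → no match
8 → match
Total matched: 1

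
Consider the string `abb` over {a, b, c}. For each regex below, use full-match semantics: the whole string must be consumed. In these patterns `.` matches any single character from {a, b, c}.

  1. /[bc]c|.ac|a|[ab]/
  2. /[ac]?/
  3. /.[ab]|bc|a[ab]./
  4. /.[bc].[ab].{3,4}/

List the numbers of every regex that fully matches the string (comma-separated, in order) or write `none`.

1 → no match
2 → no match
3 → match
4 → no match

3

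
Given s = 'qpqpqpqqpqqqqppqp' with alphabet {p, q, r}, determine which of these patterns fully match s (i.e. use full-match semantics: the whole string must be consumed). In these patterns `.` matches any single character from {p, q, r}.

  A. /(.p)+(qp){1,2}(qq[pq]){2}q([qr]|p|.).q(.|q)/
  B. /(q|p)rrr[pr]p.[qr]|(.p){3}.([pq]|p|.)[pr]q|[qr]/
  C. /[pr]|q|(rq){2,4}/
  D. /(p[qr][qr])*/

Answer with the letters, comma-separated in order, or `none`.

A

A → match
B → no match
C → no match
D → no match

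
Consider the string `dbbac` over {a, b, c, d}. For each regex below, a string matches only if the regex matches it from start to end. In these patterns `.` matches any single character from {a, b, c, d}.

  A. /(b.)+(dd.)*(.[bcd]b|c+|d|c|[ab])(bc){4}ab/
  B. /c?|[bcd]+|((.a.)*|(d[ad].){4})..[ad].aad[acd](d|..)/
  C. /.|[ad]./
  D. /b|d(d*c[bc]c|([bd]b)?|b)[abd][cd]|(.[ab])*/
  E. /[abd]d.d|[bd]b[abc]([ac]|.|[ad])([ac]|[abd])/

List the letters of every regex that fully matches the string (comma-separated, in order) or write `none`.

D, E

A → no match — must start with `b`
B → no match
C → no match
D → match
E → match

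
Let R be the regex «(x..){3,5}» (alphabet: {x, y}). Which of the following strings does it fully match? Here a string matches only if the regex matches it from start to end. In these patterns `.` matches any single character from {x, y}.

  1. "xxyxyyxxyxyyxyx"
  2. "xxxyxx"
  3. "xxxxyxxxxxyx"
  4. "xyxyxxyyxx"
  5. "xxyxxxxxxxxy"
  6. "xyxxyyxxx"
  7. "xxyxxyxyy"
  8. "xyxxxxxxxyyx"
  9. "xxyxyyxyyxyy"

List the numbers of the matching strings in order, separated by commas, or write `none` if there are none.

1, 3, 5, 6, 7, 9

1 → match
2 → no match
3 → match
4 → no match
5 → match
6 → match
7 → match
8 → no match
9 → match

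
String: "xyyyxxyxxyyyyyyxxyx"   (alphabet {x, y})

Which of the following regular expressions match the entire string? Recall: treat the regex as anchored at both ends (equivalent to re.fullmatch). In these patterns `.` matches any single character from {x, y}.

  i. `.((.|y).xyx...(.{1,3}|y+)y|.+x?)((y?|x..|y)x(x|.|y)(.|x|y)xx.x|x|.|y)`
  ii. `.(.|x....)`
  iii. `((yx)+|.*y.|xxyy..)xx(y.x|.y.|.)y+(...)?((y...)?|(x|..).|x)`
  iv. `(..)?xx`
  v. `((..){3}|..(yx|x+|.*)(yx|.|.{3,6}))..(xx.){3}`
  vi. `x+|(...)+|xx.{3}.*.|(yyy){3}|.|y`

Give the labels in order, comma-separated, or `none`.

i, iii

i → match
ii → no match
iii → match
iv → no match — must end with "xx"
v → no match
vi → no match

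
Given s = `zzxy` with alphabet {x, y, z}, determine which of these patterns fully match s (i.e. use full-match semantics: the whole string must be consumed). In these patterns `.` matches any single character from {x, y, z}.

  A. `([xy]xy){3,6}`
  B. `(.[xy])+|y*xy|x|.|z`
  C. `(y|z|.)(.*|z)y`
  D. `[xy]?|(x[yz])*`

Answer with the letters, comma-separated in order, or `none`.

C

A → no match
B → no match
C → match
D → no match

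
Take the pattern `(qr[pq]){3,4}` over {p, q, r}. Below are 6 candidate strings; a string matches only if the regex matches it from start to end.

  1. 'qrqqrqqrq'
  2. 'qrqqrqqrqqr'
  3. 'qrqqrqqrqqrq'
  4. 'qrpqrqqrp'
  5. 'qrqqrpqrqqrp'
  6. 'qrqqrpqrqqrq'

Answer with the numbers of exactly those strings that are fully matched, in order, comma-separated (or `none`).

1 → match
2 → no match
3 → match
4 → match
5 → match
6 → match

1, 3, 4, 5, 6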